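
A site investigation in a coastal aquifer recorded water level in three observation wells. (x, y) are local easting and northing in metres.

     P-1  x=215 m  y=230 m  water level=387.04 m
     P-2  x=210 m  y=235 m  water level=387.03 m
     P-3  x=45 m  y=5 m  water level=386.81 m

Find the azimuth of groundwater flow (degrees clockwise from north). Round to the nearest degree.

Differences from P-1: to P-2 (Δx, Δy, Δh) = (-5, 5, -0.01); to P-3 = (-170, -225, -0.23).
Determinant of the coordinate differences = (-5)·(-225) − (-170)·5 = 1975.
∂h/∂x = [(-0.01)·(-225) − (-0.23)·5] / 1975 = +0.001722
∂h/∂y = [(-5)·(-0.23) − (-170)·(-0.01)] / 1975 = -0.0002785
Flow direction (−∇h) has components (-0.001722 E, +0.0002785 N).
Azimuth = atan2(E, N) = atan2(-0.001722, +0.0002785) = 279.2° ≈ 279°.

279°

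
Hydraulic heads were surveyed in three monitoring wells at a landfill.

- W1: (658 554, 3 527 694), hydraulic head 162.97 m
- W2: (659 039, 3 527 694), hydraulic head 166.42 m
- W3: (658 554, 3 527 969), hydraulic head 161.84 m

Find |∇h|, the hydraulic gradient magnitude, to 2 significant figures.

∂h/∂x = (166.42 − 162.97) / (659039 − 658554) = +0.007113
∂h/∂y = (161.84 − 162.97) / (3527969 − 3527694) = -0.004109
|∇h| = √(0.007113² + -0.004109²) = 0.008215

0.0082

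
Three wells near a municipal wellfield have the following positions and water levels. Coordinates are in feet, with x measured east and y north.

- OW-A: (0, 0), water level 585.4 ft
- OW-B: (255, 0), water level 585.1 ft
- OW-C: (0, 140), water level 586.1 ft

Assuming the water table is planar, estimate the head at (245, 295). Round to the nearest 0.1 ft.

∂h/∂x = (585.1 − 585.4) / (255 − 0) = -0.001176
∂h/∂y = (586.1 − 585.4) / (140 − 0) = +0.005000
h(245, 295) = 585.4 + (-0.001176)·(245) + (+0.005000)·(295) = 585.4 -0.288 +1.475 = 586.587 ft.

586.6 ft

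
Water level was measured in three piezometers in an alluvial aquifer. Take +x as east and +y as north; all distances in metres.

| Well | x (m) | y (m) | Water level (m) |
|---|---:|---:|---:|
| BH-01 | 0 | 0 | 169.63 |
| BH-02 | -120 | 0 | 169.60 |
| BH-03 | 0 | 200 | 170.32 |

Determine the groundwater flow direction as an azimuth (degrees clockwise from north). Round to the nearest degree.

184°

∂h/∂x = (169.60 − 169.63) / (-120 − 0) = +0.0002500
∂h/∂y = (170.32 − 169.63) / (200 − 0) = +0.003450
Flow direction (−∇h) has components (-0.0002500 E, -0.003450 N).
Azimuth = atan2(E, N) = atan2(-0.0002500, -0.003450) = 184.1° ≈ 184°.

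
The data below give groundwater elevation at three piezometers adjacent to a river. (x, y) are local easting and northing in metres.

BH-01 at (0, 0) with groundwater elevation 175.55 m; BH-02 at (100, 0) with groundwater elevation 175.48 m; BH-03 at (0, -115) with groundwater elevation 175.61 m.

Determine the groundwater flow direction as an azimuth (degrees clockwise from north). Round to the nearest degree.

∂h/∂x = (175.48 − 175.55) / (100 − 0) = -0.0007000
∂h/∂y = (175.61 − 175.55) / (-115 − 0) = -0.0005217
Flow direction (−∇h) has components (+0.0007000 E, +0.0005217 N).
Azimuth = atan2(E, N) = atan2(+0.0007000, +0.0005217) = 53.3° ≈ 053°.

053°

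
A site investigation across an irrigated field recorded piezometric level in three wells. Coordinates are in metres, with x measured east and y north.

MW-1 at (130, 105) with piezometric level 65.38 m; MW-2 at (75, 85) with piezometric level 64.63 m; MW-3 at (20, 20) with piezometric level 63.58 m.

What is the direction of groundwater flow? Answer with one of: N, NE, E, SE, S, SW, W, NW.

With h = a·x + b·y + c and MW-1 as origin, the differences give:
  (-55)·a + (-20)·b = -0.75
  (-110)·a + (-85)·b = -1.80
Eliminate b (×(-85) and ×(-20), subtract): 2475·a = 27.750 → a = ∂h/∂x = +0.01121
Back-substitute: b = ∂h/∂y = +0.006667.
Flow = −∇h = (-0.01121 east, -0.006667 north), which points southwest.

SW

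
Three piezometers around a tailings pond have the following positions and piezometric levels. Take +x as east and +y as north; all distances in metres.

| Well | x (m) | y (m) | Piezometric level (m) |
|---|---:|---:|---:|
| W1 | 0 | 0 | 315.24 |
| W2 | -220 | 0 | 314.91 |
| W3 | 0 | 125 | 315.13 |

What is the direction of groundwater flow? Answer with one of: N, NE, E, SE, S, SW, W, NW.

∂h/∂x = (314.91 − 315.24) / (-220 − 0) = +0.001500
∂h/∂y = (315.13 − 315.24) / (125 − 0) = -0.0008800
Flow = −∇h = (-0.001500 east, +0.0008800 north), which points northwest.

NW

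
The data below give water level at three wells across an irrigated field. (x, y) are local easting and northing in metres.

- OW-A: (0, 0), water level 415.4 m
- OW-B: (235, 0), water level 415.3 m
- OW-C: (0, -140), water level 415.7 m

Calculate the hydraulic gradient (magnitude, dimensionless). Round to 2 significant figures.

0.0022

∂h/∂x = (415.3 − 415.4) / (235 − 0) = -0.0004255
∂h/∂y = (415.7 − 415.4) / (-140 − 0) = -0.002143
|∇h| = √(-0.0004255² + -0.002143²) = 0.002185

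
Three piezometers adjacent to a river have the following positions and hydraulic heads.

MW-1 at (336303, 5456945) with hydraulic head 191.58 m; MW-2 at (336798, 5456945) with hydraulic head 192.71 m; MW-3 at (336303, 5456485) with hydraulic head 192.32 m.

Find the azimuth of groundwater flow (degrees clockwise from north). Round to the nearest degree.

305°

∂h/∂x = (192.71 − 191.58) / (336798 − 336303) = +0.002283
∂h/∂y = (192.32 − 191.58) / (5456485 − 5456945) = -0.001609
Flow direction (−∇h) has components (-0.002283 E, +0.001609 N).
Azimuth = atan2(E, N) = atan2(-0.002283, +0.001609) = 305.2° ≈ 305°.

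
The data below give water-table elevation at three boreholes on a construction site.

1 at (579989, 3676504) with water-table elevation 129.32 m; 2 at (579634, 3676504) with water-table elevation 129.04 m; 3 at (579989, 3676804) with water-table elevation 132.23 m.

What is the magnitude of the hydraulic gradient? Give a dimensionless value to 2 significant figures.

0.0097

∂h/∂x = (129.04 − 129.32) / (579634 − 579989) = +0.0007887
∂h/∂y = (132.23 − 129.32) / (3676804 − 3676504) = +0.009700
|∇h| = √(0.0007887² + 0.009700²) = 0.009732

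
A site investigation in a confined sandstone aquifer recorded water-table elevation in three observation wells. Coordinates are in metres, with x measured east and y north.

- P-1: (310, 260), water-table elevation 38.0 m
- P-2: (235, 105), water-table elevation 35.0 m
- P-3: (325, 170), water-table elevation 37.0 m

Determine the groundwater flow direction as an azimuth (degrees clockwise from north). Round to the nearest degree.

Differences from P-1: to P-2 (Δx, Δy, Δh) = (-75, -155, -3.0); to P-3 = (15, -90, -1.0).
Determinant of the coordinate differences = (-75)·(-90) − 15·(-155) = 9075.
∂h/∂x = [(-3.0)·(-90) − (-1.0)·(-155)] / 9075 = +0.01267
∂h/∂y = [(-75)·(-1.0) − 15·(-3.0)] / 9075 = +0.01322
Flow direction (−∇h) has components (-0.01267 E, -0.01322 N).
Azimuth = atan2(E, N) = atan2(-0.01267, -0.01322) = 223.8° ≈ 224°.

224°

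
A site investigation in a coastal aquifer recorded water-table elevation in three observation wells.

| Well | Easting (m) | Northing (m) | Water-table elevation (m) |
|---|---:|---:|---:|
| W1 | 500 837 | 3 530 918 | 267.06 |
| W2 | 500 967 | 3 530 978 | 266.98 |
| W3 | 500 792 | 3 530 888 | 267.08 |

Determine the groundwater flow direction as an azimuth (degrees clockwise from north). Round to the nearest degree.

Three-point gradient (reference W1): Δ to W2 = (130, 60, -0.08), Δ to W3 = (-45, -30, +0.02).
∂h/∂x = -0.001000, ∂h/∂y = +0.0008333 (det = -1200).
Flow direction (−∇h) has components (+0.001000 E, -0.0008333 N).
Azimuth = atan2(E, N) = atan2(+0.001000, -0.0008333) = 129.8° ≈ 130°.

130°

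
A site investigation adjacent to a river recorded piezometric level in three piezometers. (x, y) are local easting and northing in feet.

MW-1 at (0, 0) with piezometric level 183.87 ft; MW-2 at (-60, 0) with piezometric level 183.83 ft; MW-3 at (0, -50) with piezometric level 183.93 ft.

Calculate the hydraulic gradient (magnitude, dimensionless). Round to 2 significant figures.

0.0014

∂h/∂x = (183.83 − 183.87) / (-60 − 0) = +0.0006667
∂h/∂y = (183.93 − 183.87) / (-50 − 0) = -0.001200
|∇h| = √(0.0006667² + -0.001200²) = 0.001373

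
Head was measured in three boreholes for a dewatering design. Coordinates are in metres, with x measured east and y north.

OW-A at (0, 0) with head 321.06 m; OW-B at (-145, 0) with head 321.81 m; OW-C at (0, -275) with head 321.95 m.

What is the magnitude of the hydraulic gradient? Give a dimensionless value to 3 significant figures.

∂h/∂x = (321.81 − 321.06) / (-145 − 0) = -0.005172
∂h/∂y = (321.95 − 321.06) / (-275 − 0) = -0.003236
|∇h| = √(-0.005172² + -0.003236²) = 0.006101

0.00610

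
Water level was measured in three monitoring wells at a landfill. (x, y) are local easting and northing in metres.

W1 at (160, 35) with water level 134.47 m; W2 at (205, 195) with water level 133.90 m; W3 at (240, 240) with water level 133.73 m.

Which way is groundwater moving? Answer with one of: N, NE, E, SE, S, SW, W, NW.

N

With h = a·x + b·y + c and W1 as origin, the differences give:
  45·a + 160·b = -0.57
  80·a + 205·b = -0.74
Eliminate b (×205 and ×160, subtract): -3575·a = 1.550 → a = ∂h/∂x = -0.0004336
Back-substitute: b = ∂h/∂y = -0.003441.
Flow = −∇h = (+0.0004336 east, +0.003441 north), which points north.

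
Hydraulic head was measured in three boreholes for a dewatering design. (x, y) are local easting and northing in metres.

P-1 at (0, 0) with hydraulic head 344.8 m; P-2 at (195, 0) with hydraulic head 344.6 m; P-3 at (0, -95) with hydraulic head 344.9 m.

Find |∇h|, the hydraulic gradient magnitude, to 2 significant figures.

0.0015

∂h/∂x = (344.6 − 344.8) / (195 − 0) = -0.001026
∂h/∂y = (344.9 − 344.8) / (-95 − 0) = -0.001053
|∇h| = √(-0.001026² + -0.001053²) = 0.00147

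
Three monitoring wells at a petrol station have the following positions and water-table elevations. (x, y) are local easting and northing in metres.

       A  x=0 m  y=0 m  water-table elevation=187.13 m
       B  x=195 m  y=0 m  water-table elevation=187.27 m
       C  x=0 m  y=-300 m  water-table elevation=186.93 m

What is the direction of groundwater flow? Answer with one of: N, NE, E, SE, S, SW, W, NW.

∂h/∂x = (187.27 − 187.13) / (195 − 0) = +0.0007179
∂h/∂y = (186.93 − 187.13) / (-300 − 0) = +0.0006667
Flow = −∇h = (-0.0007179 east, -0.0006667 north), which points southwest.

SW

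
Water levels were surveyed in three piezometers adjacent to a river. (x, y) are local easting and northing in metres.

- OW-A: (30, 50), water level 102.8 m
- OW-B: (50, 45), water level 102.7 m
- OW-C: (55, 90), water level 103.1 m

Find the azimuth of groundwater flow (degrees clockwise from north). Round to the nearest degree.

164°

Taking OW-A as reference: OW-B−OW-A = (20, -5, -0.1); OW-C−OW-A = (25, 40, +0.3).
Determinant of the coordinate differences = 20·40 − 25·(-5) = 925.
∂h/∂x = [(-0.1)·40 − (+0.3)·(-5)] / 925 = -0.002703
∂h/∂y = [20·(+0.3) − 25·(-0.1)] / 925 = +0.009189
Flow direction (−∇h) has components (+0.002703 E, -0.009189 N).
Azimuth = atan2(E, N) = atan2(+0.002703, -0.009189) = 163.6° ≈ 164°.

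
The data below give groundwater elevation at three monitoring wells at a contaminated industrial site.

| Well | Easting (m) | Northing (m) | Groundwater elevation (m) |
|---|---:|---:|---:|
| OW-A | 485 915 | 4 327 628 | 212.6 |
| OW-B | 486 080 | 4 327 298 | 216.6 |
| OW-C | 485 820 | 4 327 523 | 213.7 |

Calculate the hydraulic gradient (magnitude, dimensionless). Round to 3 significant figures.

Three-point gradient (reference OW-A): Δ to OW-B = (165, -330, +4.0), Δ to OW-C = (-95, -105, +1.1).
∂h/∂x = +0.001171, ∂h/∂y = -0.01154 (det = -48675).
|∇h| = √(0.001171² + -0.01154²) = 0.0116

0.0116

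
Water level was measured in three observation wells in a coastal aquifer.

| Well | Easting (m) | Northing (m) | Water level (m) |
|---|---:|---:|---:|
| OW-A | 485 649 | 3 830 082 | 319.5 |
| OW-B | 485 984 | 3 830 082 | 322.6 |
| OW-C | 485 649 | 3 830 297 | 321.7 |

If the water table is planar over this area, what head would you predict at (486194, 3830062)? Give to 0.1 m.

∂h/∂x = (322.6 − 319.5) / (485984 − 485649) = +0.009254
∂h/∂y = (321.7 − 319.5) / (3830297 − 3830082) = +0.01023
h(486194, 3830062) = 319.5 + (+0.009254)·(545) + (+0.01023)·(-20) = 319.5 +5.043 -0.205 = 324.339 m.

324.3 m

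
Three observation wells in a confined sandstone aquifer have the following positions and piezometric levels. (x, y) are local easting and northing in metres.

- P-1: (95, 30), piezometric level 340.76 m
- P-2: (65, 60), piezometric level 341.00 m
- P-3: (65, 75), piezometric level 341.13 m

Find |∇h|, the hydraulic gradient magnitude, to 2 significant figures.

0.0087

Taking P-1 as reference: P-2−P-1 = (-30, 30, +0.24); P-3−P-1 = (-30, 45, +0.37).
Determinant of the coordinate differences = (-30)·45 − (-30)·30 = -450.
∂h/∂x = [(+0.24)·45 − (+0.37)·30] / -450 = +0.0006667
∂h/∂y = [(-30)·(+0.37) − (-30)·(+0.24)] / -450 = +0.008667
|∇h| = √(0.0006667² + 0.008667²) = 0.008693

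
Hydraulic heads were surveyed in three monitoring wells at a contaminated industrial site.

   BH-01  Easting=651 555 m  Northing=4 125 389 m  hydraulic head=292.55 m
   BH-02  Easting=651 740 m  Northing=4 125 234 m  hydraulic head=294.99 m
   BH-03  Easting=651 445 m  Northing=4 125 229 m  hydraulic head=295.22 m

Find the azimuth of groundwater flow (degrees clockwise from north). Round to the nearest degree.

Taking BH-01 as reference: BH-02−BH-01 = (185, -155, +2.44); BH-03−BH-01 = (-110, -160, +2.67).
Solve a·Δx + b·Δy = Δh: det = 185·(-160) − (-110)·(-155) = -46650.
∂h/∂x = [(+2.44)·(-160) − (+2.67)·(-155)] / -46650 = -0.0005027
∂h/∂y = [185·(+2.67) − (-110)·(+2.44)] / -46650 = -0.01634
Flow direction (−∇h) has components (+0.0005027 E, +0.01634 N).
Azimuth = atan2(E, N) = atan2(+0.0005027, +0.01634) = 1.8° ≈ 002°.

002°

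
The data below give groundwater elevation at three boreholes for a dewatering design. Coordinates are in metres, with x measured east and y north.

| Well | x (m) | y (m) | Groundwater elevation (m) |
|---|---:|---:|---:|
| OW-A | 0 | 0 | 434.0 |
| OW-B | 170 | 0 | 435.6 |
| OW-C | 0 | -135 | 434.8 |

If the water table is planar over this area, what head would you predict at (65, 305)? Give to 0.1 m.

432.8 m

∂h/∂x = (435.6 − 434.0) / (170 − 0) = +0.009412
∂h/∂y = (434.8 − 434.0) / (-135 − 0) = -0.005926
h(65, 305) = 434.0 + (+0.009412)·(65) + (-0.005926)·(305) = 434.0 +0.612 -1.807 = 432.804 m.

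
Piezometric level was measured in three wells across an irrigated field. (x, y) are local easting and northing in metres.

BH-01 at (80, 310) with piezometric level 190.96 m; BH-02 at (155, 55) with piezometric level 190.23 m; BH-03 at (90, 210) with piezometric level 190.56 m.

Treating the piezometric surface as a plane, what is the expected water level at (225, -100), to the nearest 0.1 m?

189.9 m

With h = a·x + b·y + c and BH-01 as origin, the differences give:
  75·a + (-255)·b = -0.73
  10·a + (-100)·b = -0.40
Eliminate b (×(-100) and ×(-255), subtract): -4950·a = -29.000 → a = ∂h/∂x = +0.005859
Back-substitute: b = ∂h/∂y = +0.004586.
h(225, -100) = 190.96 + (+0.005859)·(145) + (+0.004586)·(-410) = 190.96 +0.849 -1.880 = 189.929 m.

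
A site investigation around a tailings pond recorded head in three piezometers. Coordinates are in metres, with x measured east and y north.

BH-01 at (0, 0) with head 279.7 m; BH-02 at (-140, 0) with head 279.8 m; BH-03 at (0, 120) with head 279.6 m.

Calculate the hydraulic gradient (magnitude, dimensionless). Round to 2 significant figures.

∂h/∂x = (279.8 − 279.7) / (-140 − 0) = -0.0007143
∂h/∂y = (279.6 − 279.7) / (120 − 0) = -0.0008333
|∇h| = √(-0.0007143² + -0.0008333²) = 0.001098

0.0011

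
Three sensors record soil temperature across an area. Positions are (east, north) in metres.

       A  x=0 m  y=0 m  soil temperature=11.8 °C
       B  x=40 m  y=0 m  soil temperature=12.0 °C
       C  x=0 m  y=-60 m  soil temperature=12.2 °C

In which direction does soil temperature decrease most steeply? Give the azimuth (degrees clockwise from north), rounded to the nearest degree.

∂T/∂x = (12.0 − 11.8) / (40 − 0) = +0.005000
∂T/∂y = (12.2 − 11.8) / (-60 − 0) = -0.006667
Steepest decrease is along −∇f: components (-0.005000 E, +0.006667 N).
Azimuth = atan2(-0.005000, +0.006667) = 323.1° ≈ 323°.

323°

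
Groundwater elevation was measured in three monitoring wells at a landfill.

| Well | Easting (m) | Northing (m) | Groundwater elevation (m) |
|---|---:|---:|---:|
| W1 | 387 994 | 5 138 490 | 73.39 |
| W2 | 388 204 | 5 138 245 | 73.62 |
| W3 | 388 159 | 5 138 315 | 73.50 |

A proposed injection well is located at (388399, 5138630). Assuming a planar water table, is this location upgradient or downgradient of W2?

downgradient

Three-point gradient (reference W1): Δ to W2 = (210, -245, +0.23), Δ to W3 = (165, -175, +0.11).
∂h/∂x = -0.003619, ∂h/∂y = -0.004041 (det = 3675).
Head at (388399, 5138630) = 73.39 + (-0.003619)·(405) + (-0.004041)·(140) = 71.36 m.
That is lower than the 73.62 m at W2, so the point is downgradient.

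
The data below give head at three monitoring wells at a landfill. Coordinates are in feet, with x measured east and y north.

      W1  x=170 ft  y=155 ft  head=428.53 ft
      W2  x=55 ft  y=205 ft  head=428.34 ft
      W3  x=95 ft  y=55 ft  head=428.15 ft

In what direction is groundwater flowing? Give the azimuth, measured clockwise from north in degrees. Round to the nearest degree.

232°

Three-point gradient (reference W1): Δ to W2 = (-115, 50, -0.19), Δ to W3 = (-75, -100, -0.38).
∂h/∂x = +0.002492, ∂h/∂y = +0.001931 (det = 15250).
Flow direction (−∇h) has components (-0.002492 E, -0.001931 N).
Azimuth = atan2(E, N) = atan2(-0.002492, -0.001931) = 232.2° ≈ 232°.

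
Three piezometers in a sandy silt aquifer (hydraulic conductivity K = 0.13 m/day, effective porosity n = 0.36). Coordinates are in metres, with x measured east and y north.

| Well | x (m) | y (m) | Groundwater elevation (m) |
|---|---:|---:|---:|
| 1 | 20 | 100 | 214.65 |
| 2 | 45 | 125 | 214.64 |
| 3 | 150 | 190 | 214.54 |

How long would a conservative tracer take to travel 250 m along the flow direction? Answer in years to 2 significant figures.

810 years

Three-point gradient (reference 1): Δ to 2 = (25, 25, -0.01), Δ to 3 = (130, 90, -0.11).
∂h/∂x = -0.001850, ∂h/∂y = +0.001450 (det = -1000).
|∇h| = √(-0.001850² + 0.001450²) = 0.002351
Seepage velocity v = K·i/n = 0.13 × 0.002351 / 0.36 = 0.000849 m/day.
t = 250 / 0.000849 = 2.945e+05 days = 806 years.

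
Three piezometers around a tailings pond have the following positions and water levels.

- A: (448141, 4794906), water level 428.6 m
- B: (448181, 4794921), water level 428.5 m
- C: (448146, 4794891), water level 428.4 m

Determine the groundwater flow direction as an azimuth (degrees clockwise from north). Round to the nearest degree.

Differences from A: to B (Δx, Δy, Δh) = (40, 15, -0.1); to C = (5, -15, -0.2).
Determinant of the coordinate differences = 40·(-15) − 5·15 = -675.
∂h/∂x = [(-0.1)·(-15) − (-0.2)·15] / -675 = -0.006667
∂h/∂y = [40·(-0.2) − 5·(-0.1)] / -675 = +0.01111
Flow direction (−∇h) has components (+0.006667 E, -0.01111 N).
Azimuth = atan2(E, N) = atan2(+0.006667, -0.01111) = 149.0° ≈ 149°.

149°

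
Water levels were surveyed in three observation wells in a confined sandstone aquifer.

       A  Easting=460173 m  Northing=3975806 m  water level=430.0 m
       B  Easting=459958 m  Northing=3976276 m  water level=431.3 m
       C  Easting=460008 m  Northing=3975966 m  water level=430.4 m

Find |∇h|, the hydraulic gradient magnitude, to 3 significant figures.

With h = a·x + b·y + c and A as origin, the differences give:
  (-215)·a + 470·b = +1.3
  (-165)·a + 160·b = +0.4
Eliminate b (×160 and ×470, subtract): 43150·a = 20.00 → a = ∂h/∂x = +0.0004635
Back-substitute: b = ∂h/∂y = +0.002978.
|∇h| = √(0.0004635² + 0.002978²) = 0.003014

0.00301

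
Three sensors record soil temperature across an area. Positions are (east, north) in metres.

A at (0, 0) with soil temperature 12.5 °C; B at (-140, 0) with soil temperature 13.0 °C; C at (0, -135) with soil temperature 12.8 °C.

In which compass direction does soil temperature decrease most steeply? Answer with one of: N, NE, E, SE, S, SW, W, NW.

NE

∂T/∂x = (13.0 − 12.5) / (-140 − 0) = -0.003571
∂T/∂y = (12.8 − 12.5) / (-135 − 0) = -0.002222
Steepest decrease is along −∇f = (+0.003571 E, +0.002222 N) → northeast.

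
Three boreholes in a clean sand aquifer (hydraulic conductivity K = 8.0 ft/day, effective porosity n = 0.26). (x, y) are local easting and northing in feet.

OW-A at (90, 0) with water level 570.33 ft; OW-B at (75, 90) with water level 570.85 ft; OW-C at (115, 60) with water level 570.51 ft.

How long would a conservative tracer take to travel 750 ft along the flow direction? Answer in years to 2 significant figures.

9.7 years

Taking OW-A as reference: OW-B−OW-A = (-15, 90, +0.52); OW-C−OW-A = (25, 60, +0.18).
Determinant of the coordinate differences = (-15)·60 − 25·90 = -3150.
∂h/∂x = [(+0.52)·60 − (+0.18)·90] / -3150 = -0.004762
∂h/∂y = [(-15)·(+0.18) − 25·(+0.52)] / -3150 = +0.004984
|∇h| = √(-0.004762² + 0.004984²) = 0.006893
Seepage velocity v = K·i/n = 8.0 × 0.006893 / 0.26 = 0.2121 ft/day.
t = 750 / 0.2121 = 3536 days = 9.68 years.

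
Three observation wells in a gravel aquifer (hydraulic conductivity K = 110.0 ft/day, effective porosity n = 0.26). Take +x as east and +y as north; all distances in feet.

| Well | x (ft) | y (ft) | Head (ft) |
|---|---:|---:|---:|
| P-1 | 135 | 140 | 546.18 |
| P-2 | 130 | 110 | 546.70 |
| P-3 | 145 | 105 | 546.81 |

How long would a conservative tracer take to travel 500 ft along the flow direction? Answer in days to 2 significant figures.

67 days

With h = a·x + b·y + c and P-1 as origin, the differences give:
  (-5)·a + (-30)·b = +0.52
  10·a + (-35)·b = +0.63
Eliminate b (×(-35) and ×(-30), subtract): 475·a = 0.700 → a = ∂h/∂x = +0.001474
Back-substitute: b = ∂h/∂y = -0.01758.
|∇h| = √(0.001474² + -0.01758²) = 0.01764
Seepage velocity v = K·i/n = 110.0 × 0.01764 / 0.26 = 7.463 ft/day.
t = 500 / 7.463 = 67 days.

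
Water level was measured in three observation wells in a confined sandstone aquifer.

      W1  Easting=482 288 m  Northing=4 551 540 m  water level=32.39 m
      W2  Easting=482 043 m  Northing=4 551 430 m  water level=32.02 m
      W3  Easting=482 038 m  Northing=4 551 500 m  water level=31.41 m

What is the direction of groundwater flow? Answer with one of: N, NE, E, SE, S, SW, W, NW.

Three-point gradient (reference W1): Δ to W2 = (-245, -110, -0.37), Δ to W3 = (-250, -40, -0.98).
∂h/∂x = +0.005254, ∂h/∂y = -0.008339 (det = -17700).
Flow = −∇h = (-0.005254 east, +0.008339 north), which points northwest.

NW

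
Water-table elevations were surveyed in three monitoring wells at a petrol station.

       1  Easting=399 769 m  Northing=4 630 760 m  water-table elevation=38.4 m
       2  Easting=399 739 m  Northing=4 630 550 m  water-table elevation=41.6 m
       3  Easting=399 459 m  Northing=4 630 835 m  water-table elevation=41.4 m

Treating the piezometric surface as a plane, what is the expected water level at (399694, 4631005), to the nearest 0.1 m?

36.1 m

Differences from 1: to 2 (Δx, Δy, Δh) = (-30, -210, +3.2); to 3 = (-310, 75, +3.0).
Determinant of the coordinate differences = (-30)·75 − (-310)·(-210) = -67350.
∂h/∂x = [(+3.2)·75 − (+3.0)·(-210)] / -67350 = -0.01292
∂h/∂y = [(-30)·(+3.0) − (-310)·(+3.2)] / -67350 = -0.01339
h(399694, 4631005) = 38.4 + (-0.01292)·(-75) + (-0.01339)·(245) = 38.4 +0.969 -3.281 = 36.088 m.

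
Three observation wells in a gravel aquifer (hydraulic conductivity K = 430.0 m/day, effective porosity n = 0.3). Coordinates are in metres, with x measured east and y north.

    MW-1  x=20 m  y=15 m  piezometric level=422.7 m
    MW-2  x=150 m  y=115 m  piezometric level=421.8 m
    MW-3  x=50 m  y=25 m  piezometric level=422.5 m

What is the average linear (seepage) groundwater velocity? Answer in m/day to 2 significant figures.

Three-point gradient (reference MW-1): Δ to MW-2 = (130, 100, -0.9), Δ to MW-3 = (30, 10, -0.2).
∂h/∂x = -0.006471, ∂h/∂y = -0.0005882 (det = -1700).
|∇h| = √(-0.006471² + -0.0005882²) = 0.006498
Seepage velocity v = K·i/n = 430.0 × 0.006498 / 0.3 = 9.314 m/day.

9.3 m/day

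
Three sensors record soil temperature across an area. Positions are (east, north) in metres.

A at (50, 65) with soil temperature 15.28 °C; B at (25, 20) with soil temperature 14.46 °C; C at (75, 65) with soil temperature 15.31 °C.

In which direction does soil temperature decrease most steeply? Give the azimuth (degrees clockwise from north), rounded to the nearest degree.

With T = a·x + b·y + c and A as origin, the differences give:
  (-25)·a + (-45)·b = -0.82
  25·a + 0·b = +0.03
Eliminate b (×0 and ×(-45), subtract): 1125·a = 1.350 → a = ∂T/∂x = +0.001200
Back-substitute: b = ∂T/∂y = +0.01756.
Steepest decrease is along −∇f: components (-0.001200 E, -0.01756 N).
Azimuth = atan2(-0.001200, -0.01756) = 183.9° ≈ 184°.

184°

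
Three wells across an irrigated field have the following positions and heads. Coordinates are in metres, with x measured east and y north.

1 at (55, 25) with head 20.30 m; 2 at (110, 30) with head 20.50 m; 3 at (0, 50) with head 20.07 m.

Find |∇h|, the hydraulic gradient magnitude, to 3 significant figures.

With h = a·x + b·y + c and 1 as origin, the differences give:
  55·a + 5·b = +0.20
  (-55)·a + 25·b = -0.23
Eliminate b (×25 and ×5, subtract): 1650·a = 6.150 → a = ∂h/∂x = +0.003727
Back-substitute: b = ∂h/∂y = -0.001000.
|∇h| = √(0.003727² + -0.001000²) = 0.003859

0.00386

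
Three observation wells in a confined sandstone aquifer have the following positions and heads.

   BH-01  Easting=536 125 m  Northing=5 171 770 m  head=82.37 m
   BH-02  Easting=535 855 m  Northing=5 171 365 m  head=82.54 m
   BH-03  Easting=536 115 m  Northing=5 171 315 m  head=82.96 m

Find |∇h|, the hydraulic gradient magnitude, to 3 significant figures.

0.00190

With h = a·x + b·y + c and BH-01 as origin, the differences give:
  (-270)·a + (-405)·b = +0.17
  (-10)·a + (-455)·b = +0.59
Eliminate b (×(-455) and ×(-405), subtract): 118800·a = 161.600 → a = ∂h/∂x = +0.001360
Back-substitute: b = ∂h/∂y = -0.001327.
|∇h| = √(0.001360² + -0.001327²) = 0.0019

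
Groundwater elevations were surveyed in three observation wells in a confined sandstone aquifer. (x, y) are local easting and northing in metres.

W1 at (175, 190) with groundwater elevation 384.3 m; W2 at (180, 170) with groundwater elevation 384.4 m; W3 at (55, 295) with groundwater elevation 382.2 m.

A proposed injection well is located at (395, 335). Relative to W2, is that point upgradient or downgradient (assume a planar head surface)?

With h = a·x + b·y + c and W1 as origin, the differences give:
  5·a + (-20)·b = +0.1
  (-120)·a + 105·b = -2.1
Eliminate b (×105 and ×(-20), subtract): -1875·a = -31.50 → a = ∂h/∂x = +0.01680
Back-substitute: b = ∂h/∂y = -0.0008000.
Head at (395, 335) = 384.3 + (+0.01680)·(220) + (-0.0008000)·(145) = 387.88 m.
That is higher than the 384.4 m at W2, so the point is upgradient.

upgradient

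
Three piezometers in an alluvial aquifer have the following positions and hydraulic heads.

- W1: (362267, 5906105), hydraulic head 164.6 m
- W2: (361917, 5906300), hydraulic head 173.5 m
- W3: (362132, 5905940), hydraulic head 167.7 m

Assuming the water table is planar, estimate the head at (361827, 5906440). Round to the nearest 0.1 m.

Differences from W1: to W2 (Δx, Δy, Δh) = (-350, 195, +8.9); to W3 = (-135, -165, +3.1).
Solve a·Δx + b·Δy = Δh: det = (-350)·(-165) − (-135)·195 = 84075.
∂h/∂x = [(+8.9)·(-165) − (+3.1)·195] / 84075 = -0.02466
∂h/∂y = [(-350)·(+3.1) − (-135)·(+8.9)] / 84075 = +0.001386
h(361827, 5906440) = 164.6 + (-0.02466)·(-440) + (+0.001386)·(335) = 164.6 +10.849 +0.464 = 175.913 m.

175.9 m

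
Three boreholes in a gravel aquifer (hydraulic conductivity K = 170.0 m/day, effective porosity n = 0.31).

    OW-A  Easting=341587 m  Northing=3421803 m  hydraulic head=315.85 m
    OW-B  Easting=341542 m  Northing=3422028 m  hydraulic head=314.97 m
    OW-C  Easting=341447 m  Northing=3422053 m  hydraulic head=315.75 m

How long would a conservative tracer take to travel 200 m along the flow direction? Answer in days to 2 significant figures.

32 days

Differences from OW-A: to OW-B (Δx, Δy, Δh) = (-45, 225, -0.88); to OW-C = (-140, 250, -0.10).
Determinant of the coordinate differences = (-45)·250 − (-140)·225 = 20250.
∂h/∂x = [(-0.88)·250 − (-0.10)·225] / 20250 = -0.009753
∂h/∂y = [(-45)·(-0.10) − (-140)·(-0.88)] / 20250 = -0.005862
|∇h| = √(-0.009753² + -0.005862²) = 0.01138
Seepage velocity v = K·i/n = 170.0 × 0.01138 / 0.31 = 6.241 m/day.
t = 200 / 6.241 = 32.05 days.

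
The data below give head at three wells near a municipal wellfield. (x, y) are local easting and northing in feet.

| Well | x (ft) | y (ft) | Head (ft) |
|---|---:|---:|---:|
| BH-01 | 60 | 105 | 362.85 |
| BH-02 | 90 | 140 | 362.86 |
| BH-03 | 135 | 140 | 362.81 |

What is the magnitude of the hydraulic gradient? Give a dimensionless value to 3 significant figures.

With h = a·x + b·y + c and BH-01 as origin, the differences give:
  30·a + 35·b = +0.01
  75·a + 35·b = -0.04
Eliminate b (×35 and ×35, subtract): -1575·a = 1.750 → a = ∂h/∂x = -0.001111
Back-substitute: b = ∂h/∂y = +0.001238.
|∇h| = √(-0.001111² + 0.001238²) = 0.001663

0.00166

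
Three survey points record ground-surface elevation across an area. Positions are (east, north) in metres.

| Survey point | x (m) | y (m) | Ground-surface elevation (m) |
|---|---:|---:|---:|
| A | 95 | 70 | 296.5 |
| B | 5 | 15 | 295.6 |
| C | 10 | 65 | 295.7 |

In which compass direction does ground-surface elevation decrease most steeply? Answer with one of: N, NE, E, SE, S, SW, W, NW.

Three-point gradient (reference A): Δ to B = (-90, -55, -0.9), Δ to C = (-85, -5, -0.8).
∂z/∂x = +0.009349, ∂z/∂y = +0.001065 (det = -4225).
Steepest decrease is along −∇f = (-0.009349 E, -0.001065 N) → west.

W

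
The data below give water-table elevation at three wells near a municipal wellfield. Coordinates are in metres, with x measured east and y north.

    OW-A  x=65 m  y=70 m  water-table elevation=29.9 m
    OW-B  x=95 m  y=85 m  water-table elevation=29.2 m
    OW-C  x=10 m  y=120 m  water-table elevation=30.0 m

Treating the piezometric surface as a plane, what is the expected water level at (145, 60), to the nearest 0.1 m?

28.8 m

Taking OW-A as reference: OW-B−OW-A = (30, 15, -0.7); OW-C−OW-A = (-55, 50, +0.1).
Solve a·Δx + b·Δy = Δh: det = 30·50 − (-55)·15 = 2325.
∂h/∂x = [(-0.7)·50 − (+0.1)·15] / 2325 = -0.01570
∂h/∂y = [30·(+0.1) − (-55)·(-0.7)] / 2325 = -0.01527
h(145, 60) = 29.9 + (-0.01570)·(80) + (-0.01527)·(-10) = 29.9 -1.256 +0.153 = 28.797 m.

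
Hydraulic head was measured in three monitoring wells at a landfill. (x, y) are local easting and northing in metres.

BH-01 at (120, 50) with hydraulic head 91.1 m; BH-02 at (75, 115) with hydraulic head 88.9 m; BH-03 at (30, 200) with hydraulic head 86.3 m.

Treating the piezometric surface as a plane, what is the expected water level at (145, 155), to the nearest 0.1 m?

Taking BH-01 as reference: BH-02−BH-01 = (-45, 65, -2.2); BH-03−BH-01 = (-90, 150, -4.8).
Determinant of the coordinate differences = (-45)·150 − (-90)·65 = -900.
∂h/∂x = [(-2.2)·150 − (-4.8)·65] / -900 = +0.02000
∂h/∂y = [(-45)·(-4.8) − (-90)·(-2.2)] / -900 = -0.02000
h(145, 155) = 91.1 + (+0.02000)·(25) + (-0.02000)·(105) = 91.1 +0.500 -2.100 = 89.500 m.

89.5 m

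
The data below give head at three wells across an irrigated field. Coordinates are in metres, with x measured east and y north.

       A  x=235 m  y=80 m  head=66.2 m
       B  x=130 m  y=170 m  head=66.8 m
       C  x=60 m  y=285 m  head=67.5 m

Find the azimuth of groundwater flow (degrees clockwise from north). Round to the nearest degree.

Differences from A: to B (Δx, Δy, Δh) = (-105, 90, +0.6); to C = (-175, 205, +1.3).
Solve a·Δx + b·Δy = Δh: det = (-105)·205 − (-175)·90 = -5775.
∂h/∂x = [(+0.6)·205 − (+1.3)·90] / -5775 = -0.001039
∂h/∂y = [(-105)·(+1.3) − (-175)·(+0.6)] / -5775 = +0.005455
Flow direction (−∇h) has components (+0.001039 E, -0.005455 N).
Azimuth = atan2(E, N) = atan2(+0.001039, -0.005455) = 169.2° ≈ 169°.

169°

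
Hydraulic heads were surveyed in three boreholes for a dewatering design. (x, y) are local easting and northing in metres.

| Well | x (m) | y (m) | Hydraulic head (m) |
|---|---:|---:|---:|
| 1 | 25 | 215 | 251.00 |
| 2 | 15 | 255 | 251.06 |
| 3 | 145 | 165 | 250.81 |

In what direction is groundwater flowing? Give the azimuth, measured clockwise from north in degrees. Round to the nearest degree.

Three-point gradient (reference 1): Δ to 2 = (-10, 40, +0.06), Δ to 3 = (120, -50, -0.19).
∂h/∂x = -0.001070, ∂h/∂y = +0.001233 (det = -4300).
Flow direction (−∇h) has components (+0.001070 E, -0.001233 N).
Azimuth = atan2(E, N) = atan2(+0.001070, -0.001233) = 139.0° ≈ 139°.

139°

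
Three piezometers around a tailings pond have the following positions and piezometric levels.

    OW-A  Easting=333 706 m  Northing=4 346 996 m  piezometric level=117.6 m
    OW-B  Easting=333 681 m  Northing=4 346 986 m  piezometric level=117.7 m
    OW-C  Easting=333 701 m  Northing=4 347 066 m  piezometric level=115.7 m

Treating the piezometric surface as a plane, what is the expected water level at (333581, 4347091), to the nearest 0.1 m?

Differences from OW-A: to OW-B (Δx, Δy, Δh) = (-25, -10, +0.1); to OW-C = (-5, 70, -1.9).
Determinant of the coordinate differences = (-25)·70 − (-5)·(-10) = -1800.
∂h/∂x = [(+0.1)·70 − (-1.9)·(-10)] / -1800 = +0.006667
∂h/∂y = [(-25)·(-1.9) − (-5)·(+0.1)] / -1800 = -0.02667
h(333581, 4347091) = 117.6 + (+0.006667)·(-125) + (-0.02667)·(95) = 117.6 -0.833 -2.533 = 114.233 m.

114.2 m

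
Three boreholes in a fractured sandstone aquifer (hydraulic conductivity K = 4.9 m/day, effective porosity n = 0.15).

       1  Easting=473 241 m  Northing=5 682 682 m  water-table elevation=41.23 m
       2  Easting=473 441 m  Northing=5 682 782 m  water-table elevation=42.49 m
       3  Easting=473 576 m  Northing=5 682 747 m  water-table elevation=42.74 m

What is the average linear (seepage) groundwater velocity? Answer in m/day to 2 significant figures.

Taking 1 as reference: 2−1 = (200, 100, +1.26); 3−1 = (335, 65, +1.51).
Solve a·Δx + b·Δy = Δh: det = 200·65 − 335·100 = -20500.
∂h/∂x = [(+1.26)·65 − (+1.51)·100] / -20500 = +0.003371
∂h/∂y = [200·(+1.51) − 335·(+1.26)] / -20500 = +0.005859
|∇h| = √(0.003371² + 0.005859²) = 0.00676
Seepage velocity v = K·i/n = 4.9 × 0.00676 / 0.15 = 0.2208 m/day.

0.22 m/day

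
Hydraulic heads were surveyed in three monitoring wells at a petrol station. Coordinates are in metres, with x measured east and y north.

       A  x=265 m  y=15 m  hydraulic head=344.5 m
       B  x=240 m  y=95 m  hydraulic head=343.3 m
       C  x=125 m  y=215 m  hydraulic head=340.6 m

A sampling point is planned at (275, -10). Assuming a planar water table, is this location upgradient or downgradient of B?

With h = a·x + b·y + c and A as origin, the differences give:
  (-25)·a + 80·b = -1.2
  (-140)·a + 200·b = -3.9
Eliminate b (×200 and ×80, subtract): 6200·a = 72.00 → a = ∂h/∂x = +0.01161
Back-substitute: b = ∂h/∂y = -0.01137.
Head at (275, -10) = 344.5 + (+0.01161)·(10) + (-0.01137)·(-25) = 344.90 m.
That is higher than the 343.3 m at B, so the point is upgradient.

upgradient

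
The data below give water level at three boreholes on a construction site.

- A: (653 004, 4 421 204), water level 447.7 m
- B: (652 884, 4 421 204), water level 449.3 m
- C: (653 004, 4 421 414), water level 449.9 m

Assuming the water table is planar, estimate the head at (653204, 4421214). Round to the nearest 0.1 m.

445.1 m

∂h/∂x = (449.3 − 447.7) / (652884 − 653004) = -0.01333
∂h/∂y = (449.9 − 447.7) / (4421414 − 4421204) = +0.01048
h(653204, 4421214) = 447.7 + (-0.01333)·(200) + (+0.01048)·(10) = 447.7 -2.667 +0.105 = 445.138 m.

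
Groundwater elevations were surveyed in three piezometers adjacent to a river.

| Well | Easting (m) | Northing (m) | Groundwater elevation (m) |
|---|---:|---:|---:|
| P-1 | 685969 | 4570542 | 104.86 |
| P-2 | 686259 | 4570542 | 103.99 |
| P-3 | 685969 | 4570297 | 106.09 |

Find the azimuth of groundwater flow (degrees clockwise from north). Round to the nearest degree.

∂h/∂x = (103.99 − 104.86) / (686259 − 685969) = -0.003000
∂h/∂y = (106.09 − 104.86) / (4570297 − 4570542) = -0.005020
Flow direction (−∇h) has components (+0.003000 E, +0.005020 N).
Azimuth = atan2(E, N) = atan2(+0.003000, +0.005020) = 30.9° ≈ 031°.

031°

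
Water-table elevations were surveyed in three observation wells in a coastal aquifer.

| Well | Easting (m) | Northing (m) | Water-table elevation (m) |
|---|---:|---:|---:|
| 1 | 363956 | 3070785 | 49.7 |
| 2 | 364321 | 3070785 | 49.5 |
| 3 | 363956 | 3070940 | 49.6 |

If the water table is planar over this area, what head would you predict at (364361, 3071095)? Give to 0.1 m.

49.3 m

∂h/∂x = (49.5 − 49.7) / (364321 − 363956) = -0.0005479
∂h/∂y = (49.6 − 49.7) / (3070940 − 3070785) = -0.0006452
h(364361, 3071095) = 49.7 + (-0.0005479)·(405) + (-0.0006452)·(310) = 49.7 -0.222 -0.200 = 49.278 m.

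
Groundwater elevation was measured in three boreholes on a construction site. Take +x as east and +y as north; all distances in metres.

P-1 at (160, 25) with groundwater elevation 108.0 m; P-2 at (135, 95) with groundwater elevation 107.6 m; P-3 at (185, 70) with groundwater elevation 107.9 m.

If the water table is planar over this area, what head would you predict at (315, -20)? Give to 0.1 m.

With h = a·x + b·y + c and P-1 as origin, the differences give:
  (-25)·a + 70·b = -0.4
  25·a + 45·b = -0.1
Eliminate b (×45 and ×70, subtract): -2875·a = -11.00 → a = ∂h/∂x = +0.003826
Back-substitute: b = ∂h/∂y = -0.004348.
h(315, -20) = 108.0 + (+0.003826)·(155) + (-0.004348)·(-45) = 108.0 +0.593 +0.196 = 108.789 m.

108.8 m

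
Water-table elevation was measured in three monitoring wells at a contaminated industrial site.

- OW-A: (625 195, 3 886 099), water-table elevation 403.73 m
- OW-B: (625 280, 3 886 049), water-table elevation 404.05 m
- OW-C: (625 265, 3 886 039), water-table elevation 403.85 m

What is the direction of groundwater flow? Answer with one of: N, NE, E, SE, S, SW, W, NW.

SW

Three-point gradient (reference OW-A): Δ to OW-B = (85, -50, +0.32), Δ to OW-C = (70, -60, +0.12).
∂h/∂x = +0.008250, ∂h/∂y = +0.007625 (det = -1600).
Flow = −∇h = (-0.008250 east, -0.007625 north), which points southwest.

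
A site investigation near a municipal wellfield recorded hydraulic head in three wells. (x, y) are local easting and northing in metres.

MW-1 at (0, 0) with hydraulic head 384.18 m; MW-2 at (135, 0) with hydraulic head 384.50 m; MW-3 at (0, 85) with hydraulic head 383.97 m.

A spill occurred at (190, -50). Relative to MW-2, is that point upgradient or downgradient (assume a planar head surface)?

∂h/∂x = (384.50 − 384.18) / (135 − 0) = +0.002370
∂h/∂y = (383.97 − 384.18) / (85 − 0) = -0.002471
Head at (190, -50) = 384.18 + (+0.002370)·(190) + (-0.002471)·(-50) = 384.75 m.
That is higher than the 384.50 m at MW-2, so the point is upgradient.

upgradient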